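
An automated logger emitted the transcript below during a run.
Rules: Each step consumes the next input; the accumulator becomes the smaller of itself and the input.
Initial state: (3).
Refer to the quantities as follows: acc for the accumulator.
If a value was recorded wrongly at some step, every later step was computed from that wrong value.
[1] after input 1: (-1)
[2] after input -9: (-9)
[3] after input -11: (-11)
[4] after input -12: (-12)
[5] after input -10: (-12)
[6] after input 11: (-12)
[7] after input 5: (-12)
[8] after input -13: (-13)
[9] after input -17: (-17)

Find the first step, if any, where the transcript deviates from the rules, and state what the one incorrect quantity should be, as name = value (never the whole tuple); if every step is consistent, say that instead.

step 1, acc = 1

Recomputing the run from the initial state:
step 1: acc = 1
step 2: acc = -9
step 3: acc = -11
step 4: acc = -12
step 5: acc = -12
step 6: acc = -12
step 7: acc = -12
step 8: acc = -13
step 9: acc = -17
The first disagreement with the transcript is at step 1, where the value should be acc = 1.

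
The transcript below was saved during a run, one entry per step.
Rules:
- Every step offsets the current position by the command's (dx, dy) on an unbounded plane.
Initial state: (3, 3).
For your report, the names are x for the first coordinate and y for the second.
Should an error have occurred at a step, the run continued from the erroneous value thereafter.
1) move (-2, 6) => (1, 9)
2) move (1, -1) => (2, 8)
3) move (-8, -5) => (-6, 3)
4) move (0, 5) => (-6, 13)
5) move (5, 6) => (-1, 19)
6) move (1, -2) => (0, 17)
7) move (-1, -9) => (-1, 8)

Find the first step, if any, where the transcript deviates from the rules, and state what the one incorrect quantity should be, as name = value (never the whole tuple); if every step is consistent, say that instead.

step 4, y = 8

1. x = 3 + (-2) = 1, y = 3 + (6) = 9 (checks out)
2. x = 1 + (1) = 2, y = 9 + (-1) = 8 (checks out)
3. x = 2 + (-8) = -6, y = 8 + (-5) = 3 (checks out)
4. x = -6 + (0) = -6, y = 3 + (5) = 8 (the transcript disagrees here)
Conclusion: step 4 carries the first error; the entry should be y = 8.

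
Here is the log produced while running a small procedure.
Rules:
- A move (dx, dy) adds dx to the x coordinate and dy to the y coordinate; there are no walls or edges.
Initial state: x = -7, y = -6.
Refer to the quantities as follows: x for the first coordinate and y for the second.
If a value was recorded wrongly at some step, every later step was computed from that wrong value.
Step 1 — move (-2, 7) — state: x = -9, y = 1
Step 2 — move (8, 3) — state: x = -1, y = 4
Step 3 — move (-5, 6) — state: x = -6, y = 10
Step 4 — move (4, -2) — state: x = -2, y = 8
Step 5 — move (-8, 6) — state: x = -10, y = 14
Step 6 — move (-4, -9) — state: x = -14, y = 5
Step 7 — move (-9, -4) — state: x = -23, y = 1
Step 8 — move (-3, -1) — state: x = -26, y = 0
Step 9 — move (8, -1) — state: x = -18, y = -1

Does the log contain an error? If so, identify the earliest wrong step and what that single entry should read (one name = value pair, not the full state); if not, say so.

1. x = -7 + (-2) = -9, y = -6 + (7) = 1 (exactly as logged)
2. x = -9 + (8) = -1, y = 1 + (3) = 4 (consistent with the log)
3. x = -1 + (-5) = -6, y = 4 + (6) = 10 (verified)
4. x = -6 + (4) = -2, y = 10 + (-2) = 8 (exactly as logged)
5. x = -2 + (-8) = -10, y = 8 + (6) = 14 (agrees with the log)
6. x = -10 + (-4) = -14, y = 14 + (-9) = 5 (verified)
7. x = -14 + (-9) = -23, y = 5 + (-4) = 1 (in agreement)
8. x = -23 + (-3) = -26, y = 1 + (-1) = 0 (matches)
9. x = -26 + (8) = -18, y = 0 + (-1) = -1 (checks out)
Every step is consistent.

no error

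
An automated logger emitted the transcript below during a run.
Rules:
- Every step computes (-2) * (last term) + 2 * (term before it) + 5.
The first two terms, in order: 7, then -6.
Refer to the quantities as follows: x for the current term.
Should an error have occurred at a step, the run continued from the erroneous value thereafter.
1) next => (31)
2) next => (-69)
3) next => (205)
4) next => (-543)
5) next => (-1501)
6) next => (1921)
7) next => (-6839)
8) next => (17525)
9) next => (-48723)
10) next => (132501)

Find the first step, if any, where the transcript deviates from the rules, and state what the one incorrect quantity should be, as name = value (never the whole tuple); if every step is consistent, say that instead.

step 5, x = 1501

Recomputing the run from the initial state:
step 1: x = 31
step 2: x = -69
step 3: x = 205
step 4: x = -543
step 5: x = 1501
step 6: x = -4083
step 7: x = 11173
step 8: x = -30507
step 9: x = 83365
step 10: x = -227739
The first disagreement with the transcript is at step 5, where the value should be x = 1501.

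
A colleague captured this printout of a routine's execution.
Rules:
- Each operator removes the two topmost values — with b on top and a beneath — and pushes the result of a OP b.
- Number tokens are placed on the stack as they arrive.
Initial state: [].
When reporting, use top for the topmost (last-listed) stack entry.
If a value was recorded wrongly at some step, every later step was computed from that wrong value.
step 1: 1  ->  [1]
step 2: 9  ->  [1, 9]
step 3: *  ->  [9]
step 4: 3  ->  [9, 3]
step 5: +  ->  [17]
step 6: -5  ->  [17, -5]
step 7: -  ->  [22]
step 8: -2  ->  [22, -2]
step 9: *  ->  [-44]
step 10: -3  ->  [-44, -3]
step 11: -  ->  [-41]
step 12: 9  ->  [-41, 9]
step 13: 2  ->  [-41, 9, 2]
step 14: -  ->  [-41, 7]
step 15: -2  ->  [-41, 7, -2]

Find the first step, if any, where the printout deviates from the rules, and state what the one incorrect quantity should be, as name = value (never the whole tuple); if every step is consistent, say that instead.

Recomputing the run from the initial state:
step 1: [1]
step 2: [1, 9]
step 3: [9]
step 4: [9, 3]
step 5: [12]
step 6: [12, -5]
step 7: [17]
step 8: [17, -2]
step 9: [-34]
step 10: [-34, -3]
step 11: [-31]
step 12: [-31, 9]
step 13: [-31, 9, 2]
step 14: [-31, 7]
step 15: [-31, 7, -2]
The first disagreement with the printout is at step 5, where the value should be top = 12.

step 5, top = 12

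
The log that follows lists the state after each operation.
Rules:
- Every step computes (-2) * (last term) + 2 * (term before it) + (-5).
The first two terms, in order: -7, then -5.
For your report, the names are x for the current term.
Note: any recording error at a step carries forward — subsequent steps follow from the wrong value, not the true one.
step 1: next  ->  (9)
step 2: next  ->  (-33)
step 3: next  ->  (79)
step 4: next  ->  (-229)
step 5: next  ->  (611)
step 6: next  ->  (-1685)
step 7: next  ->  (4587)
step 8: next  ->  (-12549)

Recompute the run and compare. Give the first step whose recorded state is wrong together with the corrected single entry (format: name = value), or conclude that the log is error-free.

step 1, x = -9

Recomputing the run from the initial state:
step 1: x = -9
step 2: x = 3
step 3: x = -29
step 4: x = 59
step 5: x = -181
step 6: x = 475
step 7: x = -1317
step 8: x = 3579
The first disagreement with the log is at step 1, where the value should be x = -9.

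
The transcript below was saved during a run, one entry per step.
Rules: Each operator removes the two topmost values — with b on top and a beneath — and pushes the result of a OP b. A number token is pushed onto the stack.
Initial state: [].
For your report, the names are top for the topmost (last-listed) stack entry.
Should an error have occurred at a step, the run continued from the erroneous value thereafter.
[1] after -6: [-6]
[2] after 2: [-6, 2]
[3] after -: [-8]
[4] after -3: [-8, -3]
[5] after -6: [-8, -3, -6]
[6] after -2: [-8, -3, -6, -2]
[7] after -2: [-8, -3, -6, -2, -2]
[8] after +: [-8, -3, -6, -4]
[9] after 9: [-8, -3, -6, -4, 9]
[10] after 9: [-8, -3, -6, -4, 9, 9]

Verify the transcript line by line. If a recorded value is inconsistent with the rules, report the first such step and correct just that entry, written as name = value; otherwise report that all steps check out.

1. push -6: top = -6 (exactly as logged)
2. push 2: top = 2 (consistent with the transcript)
3. -6 - 2 = -8 (checks out)
4. push -3: top = -3 (same as recorded)
5. push -6: top = -6 (exactly as logged)
6. push -2: top = -2 (checks out)
7. push -2: top = -2 (same as recorded)
8. -2 + -2 = -4 (no discrepancy)
9. push 9: top = 9 (in agreement)
10. push 9: top = 9 (consistent with the transcript)
The whole run recomputes cleanly — no discrepancies.

no error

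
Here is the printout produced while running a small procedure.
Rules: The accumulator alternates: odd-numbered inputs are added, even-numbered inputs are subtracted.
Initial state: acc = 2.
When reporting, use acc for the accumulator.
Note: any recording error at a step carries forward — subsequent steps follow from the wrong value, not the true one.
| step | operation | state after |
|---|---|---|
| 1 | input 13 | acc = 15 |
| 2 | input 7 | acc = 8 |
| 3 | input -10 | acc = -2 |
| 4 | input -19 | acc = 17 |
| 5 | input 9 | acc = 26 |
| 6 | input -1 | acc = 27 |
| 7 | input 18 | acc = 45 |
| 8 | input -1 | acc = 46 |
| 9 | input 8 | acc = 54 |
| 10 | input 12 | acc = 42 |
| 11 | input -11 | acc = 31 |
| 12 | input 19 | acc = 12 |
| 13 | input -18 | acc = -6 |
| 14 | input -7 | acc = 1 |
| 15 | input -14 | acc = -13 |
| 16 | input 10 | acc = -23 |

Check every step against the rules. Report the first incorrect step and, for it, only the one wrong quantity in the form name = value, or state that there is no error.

Recomputing the run from the initial state:
step 1: acc = 15
step 2: acc = 8
step 3: acc = -2
step 4: acc = 17
step 5: acc = 26
step 6: acc = 27
step 7: acc = 45
step 8: acc = 46
step 9: acc = 54
step 10: acc = 42
step 11: acc = 31
step 12: acc = 12
step 13: acc = -6
step 14: acc = 1
step 15: acc = -13
step 16: acc = -23
This matches the printout at every step.

no error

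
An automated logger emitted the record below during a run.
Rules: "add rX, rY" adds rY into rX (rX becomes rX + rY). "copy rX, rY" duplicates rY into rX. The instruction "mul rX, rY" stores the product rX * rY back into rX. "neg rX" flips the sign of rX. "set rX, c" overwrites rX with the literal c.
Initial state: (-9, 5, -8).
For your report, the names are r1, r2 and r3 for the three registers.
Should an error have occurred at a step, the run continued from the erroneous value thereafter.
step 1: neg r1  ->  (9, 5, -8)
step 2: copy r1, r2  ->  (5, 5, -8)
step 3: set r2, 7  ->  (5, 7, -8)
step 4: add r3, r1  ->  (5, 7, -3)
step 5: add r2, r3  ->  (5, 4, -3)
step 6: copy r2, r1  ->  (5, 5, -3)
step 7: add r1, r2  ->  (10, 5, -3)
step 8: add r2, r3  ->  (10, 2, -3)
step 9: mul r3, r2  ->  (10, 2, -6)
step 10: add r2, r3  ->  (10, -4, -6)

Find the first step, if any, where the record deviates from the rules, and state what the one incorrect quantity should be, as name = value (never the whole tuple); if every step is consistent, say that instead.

Recomputing the run from the initial state:
step 1: r1 = 9, r2 = 5, r3 = -8
step 2: r1 = 5, r2 = 5, r3 = -8
step 3: r1 = 5, r2 = 7, r3 = -8
step 4: r1 = 5, r2 = 7, r3 = -3
step 5: r1 = 5, r2 = 4, r3 = -3
step 6: r1 = 5, r2 = 5, r3 = -3
step 7: r1 = 10, r2 = 5, r3 = -3
step 8: r1 = 10, r2 = 2, r3 = -3
step 9: r1 = 10, r2 = 2, r3 = -6
step 10: r1 = 10, r2 = -4, r3 = -6
This matches the record at every step.

no error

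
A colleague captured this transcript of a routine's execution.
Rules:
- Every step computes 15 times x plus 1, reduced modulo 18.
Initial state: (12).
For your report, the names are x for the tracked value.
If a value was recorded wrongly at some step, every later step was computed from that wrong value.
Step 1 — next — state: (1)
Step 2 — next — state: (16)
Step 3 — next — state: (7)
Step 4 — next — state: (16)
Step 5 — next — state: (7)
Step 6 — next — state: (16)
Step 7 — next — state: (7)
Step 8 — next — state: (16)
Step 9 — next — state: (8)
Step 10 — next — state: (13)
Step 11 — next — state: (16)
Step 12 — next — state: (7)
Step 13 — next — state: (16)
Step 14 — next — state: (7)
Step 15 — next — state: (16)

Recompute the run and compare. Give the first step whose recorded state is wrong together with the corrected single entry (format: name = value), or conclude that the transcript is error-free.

1. x = (15*12 + 1) mod 18 = 1 (verified)
2. x = (15*1 + 1) mod 18 = 16 (checks out)
3. x = (15*16 + 1) mod 18 = 7 (matches)
4. x = (15*7 + 1) mod 18 = 16 (checks out)
5. x = (15*16 + 1) mod 18 = 7 (same as recorded)
6. x = (15*7 + 1) mod 18 = 16 (agrees with the transcript)
7. x = (15*16 + 1) mod 18 = 7 (agrees with the transcript)
8. x = (15*7 + 1) mod 18 = 16 (agrees with the transcript)
9. x = (15*16 + 1) mod 18 = 7 (the transcript has a different value)
Conclusion: step 9 carries the first error; the entry should be x = 7.

step 9, x = 7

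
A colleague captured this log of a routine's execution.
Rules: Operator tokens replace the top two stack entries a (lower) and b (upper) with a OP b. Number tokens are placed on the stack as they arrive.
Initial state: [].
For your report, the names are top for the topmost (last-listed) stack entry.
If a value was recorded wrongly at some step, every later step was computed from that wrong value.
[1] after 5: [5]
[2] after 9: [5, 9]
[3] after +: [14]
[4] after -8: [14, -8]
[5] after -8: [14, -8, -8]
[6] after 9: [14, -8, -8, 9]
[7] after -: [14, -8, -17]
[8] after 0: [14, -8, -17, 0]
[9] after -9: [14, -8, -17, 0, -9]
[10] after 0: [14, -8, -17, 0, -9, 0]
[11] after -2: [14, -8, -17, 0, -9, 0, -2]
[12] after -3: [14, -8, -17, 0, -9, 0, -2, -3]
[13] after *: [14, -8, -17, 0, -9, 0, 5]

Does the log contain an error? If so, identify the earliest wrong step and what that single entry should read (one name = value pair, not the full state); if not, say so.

Recomputing the run from the initial state:
step 1: [5]
step 2: [5, 9]
step 3: [14]
step 4: [14, -8]
step 5: [14, -8, -8]
step 6: [14, -8, -8, 9]
step 7: [14, -8, -17]
step 8: [14, -8, -17, 0]
step 9: [14, -8, -17, 0, -9]
step 10: [14, -8, -17, 0, -9, 0]
step 11: [14, -8, -17, 0, -9, 0, -2]
step 12: [14, -8, -17, 0, -9, 0, -2, -3]
step 13: [14, -8, -17, 0, -9, 0, 6]
The first disagreement with the log is at step 13, where the value should be top = 6.

step 13, top = 6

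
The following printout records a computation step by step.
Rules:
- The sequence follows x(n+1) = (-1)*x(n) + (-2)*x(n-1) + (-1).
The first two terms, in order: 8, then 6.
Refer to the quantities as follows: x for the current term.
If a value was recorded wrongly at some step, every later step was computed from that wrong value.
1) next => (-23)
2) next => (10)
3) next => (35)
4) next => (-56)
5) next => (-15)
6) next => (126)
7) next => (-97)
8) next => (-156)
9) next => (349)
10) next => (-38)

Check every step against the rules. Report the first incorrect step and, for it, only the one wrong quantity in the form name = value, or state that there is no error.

1. x = -1*(6) + (-2)*(8) + (-1) = -23 (agrees with the printout)
2. x = -1*(-23) + (-2)*(6) + (-1) = 10 (matches)
3. x = -1*(10) + (-2)*(-23) + (-1) = 35 (checks out)
4. x = -1*(35) + (-2)*(10) + (-1) = -56 (matches)
5. x = -1*(-56) + (-2)*(35) + (-1) = -15 (matches)
6. x = -1*(-15) + (-2)*(-56) + (-1) = 126 (consistent with the printout)
7. x = -1*(126) + (-2)*(-15) + (-1) = -97 (matches)
8. x = -1*(-97) + (-2)*(126) + (-1) = -156 (matches)
9. x = -1*(-156) + (-2)*(-97) + (-1) = 349 (confirmed correct)
10. x = -1*(349) + (-2)*(-156) + (-1) = -38 (consistent with the printout)
The recomputation confirms every line.

no error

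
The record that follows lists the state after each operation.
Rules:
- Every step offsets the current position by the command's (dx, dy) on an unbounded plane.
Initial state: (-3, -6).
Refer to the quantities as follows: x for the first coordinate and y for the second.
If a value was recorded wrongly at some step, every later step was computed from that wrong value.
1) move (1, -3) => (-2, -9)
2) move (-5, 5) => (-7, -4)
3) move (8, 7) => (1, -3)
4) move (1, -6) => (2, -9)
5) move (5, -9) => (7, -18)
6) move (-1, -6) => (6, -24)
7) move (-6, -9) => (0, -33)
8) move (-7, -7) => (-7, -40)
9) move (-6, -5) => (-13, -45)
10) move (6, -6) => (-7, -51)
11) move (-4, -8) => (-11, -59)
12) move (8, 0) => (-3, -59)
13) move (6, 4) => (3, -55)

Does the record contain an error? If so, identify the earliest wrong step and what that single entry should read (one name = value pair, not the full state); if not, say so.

step 3, y = 3

Recomputing the run from the initial state:
step 1: x = -2, y = -9
step 2: x = -7, y = -4
step 3: x = 1, y = 3
step 4: x = 2, y = -3
step 5: x = 7, y = -12
step 6: x = 6, y = -18
step 7: x = 0, y = -27
step 8: x = -7, y = -34
step 9: x = -13, y = -39
step 10: x = -7, y = -45
step 11: x = -11, y = -53
step 12: x = -3, y = -53
step 13: x = 3, y = -49
The first disagreement with the record is at step 3, where the value should be y = 3.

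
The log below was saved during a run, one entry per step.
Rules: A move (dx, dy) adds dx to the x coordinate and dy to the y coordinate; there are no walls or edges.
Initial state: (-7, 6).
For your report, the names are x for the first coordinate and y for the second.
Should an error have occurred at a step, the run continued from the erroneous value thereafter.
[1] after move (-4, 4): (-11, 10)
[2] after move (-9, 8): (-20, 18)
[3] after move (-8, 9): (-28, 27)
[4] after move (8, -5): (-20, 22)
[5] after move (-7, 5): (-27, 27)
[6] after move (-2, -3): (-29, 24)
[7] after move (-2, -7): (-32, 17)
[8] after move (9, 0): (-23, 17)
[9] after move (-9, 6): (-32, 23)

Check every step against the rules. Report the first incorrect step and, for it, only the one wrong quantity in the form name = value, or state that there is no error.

step 7, x = -31

1. x = -7 + (-4) = -11, y = 6 + (4) = 10 (same as recorded)
2. x = -11 + (-9) = -20, y = 10 + (8) = 18 (checks out)
3. x = -20 + (-8) = -28, y = 18 + (9) = 27 (exactly as logged)
4. x = -28 + (8) = -20, y = 27 + (-5) = 22 (matches)
5. x = -20 + (-7) = -27, y = 22 + (5) = 27 (confirmed correct)
6. x = -27 + (-2) = -29, y = 27 + (-3) = 24 (confirmed correct)
7. x = -29 + (-2) = -31, y = 24 + (-7) = 17 (the recorded entry deviates here)
The audit stops at step 7: the recorded entry is wrong and should be x = -31.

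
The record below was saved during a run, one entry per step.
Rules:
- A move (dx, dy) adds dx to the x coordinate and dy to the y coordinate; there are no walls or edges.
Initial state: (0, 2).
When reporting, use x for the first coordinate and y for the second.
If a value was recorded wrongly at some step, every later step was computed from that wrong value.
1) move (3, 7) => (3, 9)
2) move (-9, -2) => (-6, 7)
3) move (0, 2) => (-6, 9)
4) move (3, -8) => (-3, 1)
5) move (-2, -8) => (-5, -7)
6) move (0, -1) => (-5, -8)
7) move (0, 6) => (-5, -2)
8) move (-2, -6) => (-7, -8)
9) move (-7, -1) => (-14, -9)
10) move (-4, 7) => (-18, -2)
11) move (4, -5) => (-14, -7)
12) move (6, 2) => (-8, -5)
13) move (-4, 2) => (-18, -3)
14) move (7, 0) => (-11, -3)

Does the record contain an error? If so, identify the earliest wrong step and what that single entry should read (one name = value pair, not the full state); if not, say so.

step 13, x = -12

Step 1: x = 0 + (3) = 3, y = 2 + (7) = 9 — no discrepancy.
Step 2: x = 3 + (-9) = -6, y = 9 + (-2) = 7 — in agreement.
Step 3: x = -6 + (0) = -6, y = 7 + (2) = 9 — in agreement.
Step 4: x = -6 + (3) = -3, y = 9 + (-8) = 1 — same as recorded.
Step 5: x = -3 + (-2) = -5, y = 1 + (-8) = -7 — exactly as logged.
Step 6: x = -5 + (0) = -5, y = -7 + (-1) = -8 — exactly as logged.
Step 7: x = -5 + (0) = -5, y = -8 + (6) = -2 — checks out.
Step 8: x = -5 + (-2) = -7, y = -2 + (-6) = -8 — same as recorded.
Step 9: x = -7 + (-7) = -14, y = -8 + (-1) = -9 — verified.
Step 10: x = -14 + (-4) = -18, y = -9 + (7) = -2 — in agreement.
Step 11: x = -18 + (4) = -14, y = -2 + (-5) = -7 — in agreement.
Step 12: x = -14 + (6) = -8, y = -7 + (2) = -5 — no discrepancy.
Step 13: x = -8 + (-4) = -12, y = -5 + (2) = -3 — the entry is off here.
The audit stops at step 13: the recorded entry is wrong and should be x = -12.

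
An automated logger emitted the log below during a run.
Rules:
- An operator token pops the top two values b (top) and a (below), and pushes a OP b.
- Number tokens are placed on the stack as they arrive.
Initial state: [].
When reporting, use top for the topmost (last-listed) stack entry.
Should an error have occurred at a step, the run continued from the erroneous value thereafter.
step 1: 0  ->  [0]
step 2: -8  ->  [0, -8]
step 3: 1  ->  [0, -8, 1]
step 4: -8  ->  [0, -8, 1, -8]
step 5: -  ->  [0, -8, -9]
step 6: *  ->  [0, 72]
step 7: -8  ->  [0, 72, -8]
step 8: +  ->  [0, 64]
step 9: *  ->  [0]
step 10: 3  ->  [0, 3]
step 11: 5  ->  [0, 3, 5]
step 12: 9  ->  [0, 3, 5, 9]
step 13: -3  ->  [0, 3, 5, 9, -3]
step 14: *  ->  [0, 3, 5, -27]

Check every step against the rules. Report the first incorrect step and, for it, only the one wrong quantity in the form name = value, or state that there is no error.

Recomputing the run from the initial state:
step 1: [0]
step 2: [0, -8]
step 3: [0, -8, 1]
step 4: [0, -8, 1, -8]
step 5: [0, -8, 9]
step 6: [0, -72]
step 7: [0, -72, -8]
step 8: [0, -80]
step 9: [0]
step 10: [0, 3]
step 11: [0, 3, 5]
step 12: [0, 3, 5, 9]
step 13: [0, 3, 5, 9, -3]
step 14: [0, 3, 5, -27]
The first disagreement with the log is at step 5, where the value should be top = 9.

step 5, top = 9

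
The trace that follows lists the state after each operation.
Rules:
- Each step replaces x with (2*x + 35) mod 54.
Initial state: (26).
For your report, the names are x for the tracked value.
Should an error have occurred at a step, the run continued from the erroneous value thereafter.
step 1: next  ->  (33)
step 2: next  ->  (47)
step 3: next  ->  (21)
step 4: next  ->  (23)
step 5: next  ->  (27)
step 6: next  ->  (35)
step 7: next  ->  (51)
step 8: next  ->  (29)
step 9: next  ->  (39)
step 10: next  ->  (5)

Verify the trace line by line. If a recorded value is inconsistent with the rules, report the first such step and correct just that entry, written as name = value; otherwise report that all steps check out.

no error

Recomputing the run from the initial state:
step 1: x = 33
step 2: x = 47
step 3: x = 21
step 4: x = 23
step 5: x = 27
step 6: x = 35
step 7: x = 51
step 8: x = 29
step 9: x = 39
step 10: x = 5
This matches the trace at every step.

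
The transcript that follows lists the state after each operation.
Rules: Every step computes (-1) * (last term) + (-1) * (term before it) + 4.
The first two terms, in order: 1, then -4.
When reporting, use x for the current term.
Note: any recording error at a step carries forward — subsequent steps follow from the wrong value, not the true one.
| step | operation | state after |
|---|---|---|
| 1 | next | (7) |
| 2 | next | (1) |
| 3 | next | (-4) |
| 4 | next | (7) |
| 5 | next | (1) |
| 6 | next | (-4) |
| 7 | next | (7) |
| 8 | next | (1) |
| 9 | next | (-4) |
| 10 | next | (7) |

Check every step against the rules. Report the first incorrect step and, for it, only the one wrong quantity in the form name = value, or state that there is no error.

no error

Recomputing the run from the initial state:
step 1: x = 7
step 2: x = 1
step 3: x = -4
step 4: x = 7
step 5: x = 1
step 6: x = -4
step 7: x = 7
step 8: x = 1
step 9: x = -4
step 10: x = 7
This matches the transcript at every step.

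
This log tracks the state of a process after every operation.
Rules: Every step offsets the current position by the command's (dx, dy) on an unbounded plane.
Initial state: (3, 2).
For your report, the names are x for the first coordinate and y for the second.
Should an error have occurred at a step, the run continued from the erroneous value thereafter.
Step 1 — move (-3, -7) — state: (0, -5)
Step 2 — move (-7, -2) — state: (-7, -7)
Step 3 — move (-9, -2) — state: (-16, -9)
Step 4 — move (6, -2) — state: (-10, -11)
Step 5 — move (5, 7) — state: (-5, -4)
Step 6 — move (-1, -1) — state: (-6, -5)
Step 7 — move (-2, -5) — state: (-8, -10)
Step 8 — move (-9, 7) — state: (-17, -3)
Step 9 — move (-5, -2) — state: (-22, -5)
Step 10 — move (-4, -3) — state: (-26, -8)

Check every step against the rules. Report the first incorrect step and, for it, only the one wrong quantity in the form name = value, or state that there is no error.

no error

Recomputing the run from the initial state:
step 1: x = 0, y = -5
step 2: x = -7, y = -7
step 3: x = -16, y = -9
step 4: x = -10, y = -11
step 5: x = -5, y = -4
step 6: x = -6, y = -5
step 7: x = -8, y = -10
step 8: x = -17, y = -3
step 9: x = -22, y = -5
step 10: x = -26, y = -8
This matches the log at every step.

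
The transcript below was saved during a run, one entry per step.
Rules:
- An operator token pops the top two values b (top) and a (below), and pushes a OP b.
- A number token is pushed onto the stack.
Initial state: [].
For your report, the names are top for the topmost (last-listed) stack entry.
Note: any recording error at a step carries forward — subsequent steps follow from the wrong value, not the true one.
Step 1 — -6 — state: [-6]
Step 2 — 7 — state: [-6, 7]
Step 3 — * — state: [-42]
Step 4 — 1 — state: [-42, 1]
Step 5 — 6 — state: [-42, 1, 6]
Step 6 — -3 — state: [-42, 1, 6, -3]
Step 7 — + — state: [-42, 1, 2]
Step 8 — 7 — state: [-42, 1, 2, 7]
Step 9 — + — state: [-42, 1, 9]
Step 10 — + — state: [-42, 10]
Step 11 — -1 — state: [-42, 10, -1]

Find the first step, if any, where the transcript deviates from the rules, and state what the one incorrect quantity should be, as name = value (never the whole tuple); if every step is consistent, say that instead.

Recomputing the run from the initial state:
step 1: [-6]
step 2: [-6, 7]
step 3: [-42]
step 4: [-42, 1]
step 5: [-42, 1, 6]
step 6: [-42, 1, 6, -3]
step 7: [-42, 1, 3]
step 8: [-42, 1, 3, 7]
step 9: [-42, 1, 10]
step 10: [-42, 11]
step 11: [-42, 11, -1]
The first disagreement with the transcript is at step 7, where the value should be top = 3.

step 7, top = 3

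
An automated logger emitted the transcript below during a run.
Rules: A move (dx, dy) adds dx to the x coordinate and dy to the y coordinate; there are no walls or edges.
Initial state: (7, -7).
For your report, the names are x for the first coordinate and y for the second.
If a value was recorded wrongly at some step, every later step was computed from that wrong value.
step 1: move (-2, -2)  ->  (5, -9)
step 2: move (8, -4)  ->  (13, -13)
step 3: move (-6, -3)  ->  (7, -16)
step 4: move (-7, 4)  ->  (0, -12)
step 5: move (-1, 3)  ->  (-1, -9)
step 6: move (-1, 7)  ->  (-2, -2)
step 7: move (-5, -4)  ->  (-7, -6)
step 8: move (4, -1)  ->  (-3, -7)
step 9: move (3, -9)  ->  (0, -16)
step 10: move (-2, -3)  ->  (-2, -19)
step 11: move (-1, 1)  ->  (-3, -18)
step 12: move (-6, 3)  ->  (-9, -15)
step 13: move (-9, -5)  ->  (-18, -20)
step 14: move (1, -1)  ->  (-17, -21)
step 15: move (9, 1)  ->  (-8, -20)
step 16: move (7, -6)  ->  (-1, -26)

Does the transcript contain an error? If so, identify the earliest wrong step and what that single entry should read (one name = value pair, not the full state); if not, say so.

no error

Recomputing the run from the initial state:
step 1: x = 5, y = -9
step 2: x = 13, y = -13
step 3: x = 7, y = -16
step 4: x = 0, y = -12
step 5: x = -1, y = -9
step 6: x = -2, y = -2
step 7: x = -7, y = -6
step 8: x = -3, y = -7
step 9: x = 0, y = -16
step 10: x = -2, y = -19
step 11: x = -3, y = -18
step 12: x = -9, y = -15
step 13: x = -18, y = -20
step 14: x = -17, y = -21
step 15: x = -8, y = -20
step 16: x = -1, y = -26
This matches the transcript at every step.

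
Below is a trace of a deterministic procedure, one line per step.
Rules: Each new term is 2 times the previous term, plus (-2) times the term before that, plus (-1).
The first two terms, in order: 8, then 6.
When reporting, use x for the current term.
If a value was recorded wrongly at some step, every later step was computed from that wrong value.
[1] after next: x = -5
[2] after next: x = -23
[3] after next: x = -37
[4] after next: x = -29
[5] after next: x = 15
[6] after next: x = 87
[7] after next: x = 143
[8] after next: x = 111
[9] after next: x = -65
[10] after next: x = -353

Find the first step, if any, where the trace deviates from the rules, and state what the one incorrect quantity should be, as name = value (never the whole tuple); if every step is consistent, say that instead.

step 1: x = 2*(6) + (-2)*(8) + (-1) = -5 -> exactly as logged
step 2: x = 2*(-5) + (-2)*(6) + (-1) = -23 -> no discrepancy
step 3: x = 2*(-23) + (-2)*(-5) + (-1) = -37 -> no discrepancy
step 4: x = 2*(-37) + (-2)*(-23) + (-1) = -29 -> consistent with the trace
step 5: x = 2*(-29) + (-2)*(-37) + (-1) = 15 -> same as recorded
step 6: x = 2*(15) + (-2)*(-29) + (-1) = 87 -> exactly as logged
step 7: x = 2*(87) + (-2)*(15) + (-1) = 143 -> matches
step 8: x = 2*(143) + (-2)*(87) + (-1) = 111 -> same as recorded
step 9: x = 2*(111) + (-2)*(143) + (-1) = -65 -> no discrepancy
step 10: x = 2*(-65) + (-2)*(111) + (-1) = -353 -> checks out
The recomputation confirms every line.

no error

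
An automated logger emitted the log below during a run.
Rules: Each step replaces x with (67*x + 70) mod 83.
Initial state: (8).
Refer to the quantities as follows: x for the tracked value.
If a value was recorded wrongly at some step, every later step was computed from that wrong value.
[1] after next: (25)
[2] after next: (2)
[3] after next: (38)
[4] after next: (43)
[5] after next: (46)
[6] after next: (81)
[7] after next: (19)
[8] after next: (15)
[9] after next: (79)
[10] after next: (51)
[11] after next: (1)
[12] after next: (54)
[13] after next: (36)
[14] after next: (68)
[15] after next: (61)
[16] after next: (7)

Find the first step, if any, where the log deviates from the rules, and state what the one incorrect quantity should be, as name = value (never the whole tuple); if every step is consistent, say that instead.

step 14, x = 75

step 1: x = (67*8 + 70) mod 83 = 25 -> confirmed correct
step 2: x = (67*25 + 70) mod 83 = 2 -> verified
step 3: x = (67*2 + 70) mod 83 = 38 -> exactly as logged
step 4: x = (67*38 + 70) mod 83 = 43 -> same as recorded
step 5: x = (67*43 + 70) mod 83 = 46 -> exactly as logged
step 6: x = (67*46 + 70) mod 83 = 81 -> no discrepancy
step 7: x = (67*81 + 70) mod 83 = 19 -> agrees with the log
step 8: x = (67*19 + 70) mod 83 = 15 -> same as recorded
step 9: x = (67*15 + 70) mod 83 = 79 -> agrees with the log
step 10: x = (67*79 + 70) mod 83 = 51 -> same as recorded
step 11: x = (67*51 + 70) mod 83 = 1 -> agrees with the log
step 12: x = (67*1 + 70) mod 83 = 54 -> verified
step 13: x = (67*54 + 70) mod 83 = 36 -> agrees with the log
step 14: x = (67*36 + 70) mod 83 = 75 -> not what was recorded
First deviation found at step 14; the corrected entry is x = 75.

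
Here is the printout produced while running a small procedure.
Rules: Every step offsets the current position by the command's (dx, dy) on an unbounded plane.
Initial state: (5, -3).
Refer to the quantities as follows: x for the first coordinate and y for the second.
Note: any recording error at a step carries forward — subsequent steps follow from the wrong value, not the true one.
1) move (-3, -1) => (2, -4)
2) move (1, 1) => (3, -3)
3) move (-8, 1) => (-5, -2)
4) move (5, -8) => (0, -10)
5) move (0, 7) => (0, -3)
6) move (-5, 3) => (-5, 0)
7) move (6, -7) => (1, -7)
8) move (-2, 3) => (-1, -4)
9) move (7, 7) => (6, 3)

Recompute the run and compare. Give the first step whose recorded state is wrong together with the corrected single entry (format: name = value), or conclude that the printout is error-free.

step 1: x = 5 + (-3) = 2, y = -3 + (-1) = -4 -> no discrepancy
step 2: x = 2 + (1) = 3, y = -4 + (1) = -3 -> no discrepancy
step 3: x = 3 + (-8) = -5, y = -3 + (1) = -2 -> consistent with the printout
step 4: x = -5 + (5) = 0, y = -2 + (-8) = -10 -> agrees with the printout
step 5: x = 0 + (0) = 0, y = -10 + (7) = -3 -> checks out
step 6: x = 0 + (-5) = -5, y = -3 + (3) = 0 -> in agreement
step 7: x = -5 + (6) = 1, y = 0 + (-7) = -7 -> verified
step 8: x = 1 + (-2) = -1, y = -7 + (3) = -4 -> no discrepancy
step 9: x = -1 + (7) = 6, y = -4 + (7) = 3 -> agrees with the printout
The recomputation confirms every line.

no error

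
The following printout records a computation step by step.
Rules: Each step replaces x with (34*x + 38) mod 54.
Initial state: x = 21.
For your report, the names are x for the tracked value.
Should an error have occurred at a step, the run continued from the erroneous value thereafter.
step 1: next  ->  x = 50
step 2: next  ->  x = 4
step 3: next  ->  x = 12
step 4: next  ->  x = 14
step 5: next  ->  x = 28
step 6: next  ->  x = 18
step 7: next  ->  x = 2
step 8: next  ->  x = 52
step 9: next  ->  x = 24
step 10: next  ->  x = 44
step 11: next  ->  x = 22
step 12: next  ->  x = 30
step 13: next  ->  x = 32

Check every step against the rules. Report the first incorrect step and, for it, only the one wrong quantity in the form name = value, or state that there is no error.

step 2, x = 10

Step 1: x = (34*21 + 38) mod 54 = 50 — consistent with the printout.
Step 2: x = (34*50 + 38) mod 54 = 10 — the recorded entry deviates here.
That makes step 2 the first incorrect line — x = 10 is what it should show.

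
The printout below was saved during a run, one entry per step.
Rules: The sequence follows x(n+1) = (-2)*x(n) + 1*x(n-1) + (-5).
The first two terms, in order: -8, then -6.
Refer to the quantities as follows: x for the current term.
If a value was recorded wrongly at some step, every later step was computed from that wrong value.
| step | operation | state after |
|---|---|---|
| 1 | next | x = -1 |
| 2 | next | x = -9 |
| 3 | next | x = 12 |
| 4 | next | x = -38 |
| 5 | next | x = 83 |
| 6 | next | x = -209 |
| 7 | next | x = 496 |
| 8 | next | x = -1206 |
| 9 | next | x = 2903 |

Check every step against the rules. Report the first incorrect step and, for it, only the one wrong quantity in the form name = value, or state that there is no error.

1. x = -2*(-6) + (1)*(-8) + (-5) = -1 (exactly as logged)
2. x = -2*(-1) + (1)*(-6) + (-5) = -9 (in agreement)
3. x = -2*(-9) + (1)*(-1) + (-5) = 12 (no discrepancy)
4. x = -2*(12) + (1)*(-9) + (-5) = -38 (in agreement)
5. x = -2*(-38) + (1)*(12) + (-5) = 83 (same as recorded)
6. x = -2*(83) + (1)*(-38) + (-5) = -209 (same as recorded)
7. x = -2*(-209) + (1)*(83) + (-5) = 496 (same as recorded)
8. x = -2*(496) + (1)*(-209) + (-5) = -1206 (agrees with the printout)
9. x = -2*(-1206) + (1)*(496) + (-5) = 2903 (confirmed correct)
Every step is consistent.

no error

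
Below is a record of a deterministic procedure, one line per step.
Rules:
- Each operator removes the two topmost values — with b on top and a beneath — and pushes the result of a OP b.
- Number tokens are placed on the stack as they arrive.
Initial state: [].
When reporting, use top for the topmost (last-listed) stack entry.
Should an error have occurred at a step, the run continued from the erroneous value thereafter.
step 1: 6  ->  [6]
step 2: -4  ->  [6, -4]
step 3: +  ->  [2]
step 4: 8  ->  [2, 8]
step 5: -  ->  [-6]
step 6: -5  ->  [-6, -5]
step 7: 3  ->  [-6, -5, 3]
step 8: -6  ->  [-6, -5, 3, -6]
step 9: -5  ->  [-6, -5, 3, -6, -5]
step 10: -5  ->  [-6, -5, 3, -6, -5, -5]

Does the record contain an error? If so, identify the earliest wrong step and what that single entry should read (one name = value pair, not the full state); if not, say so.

no error

Recomputing the run from the initial state:
step 1: [6]
step 2: [6, -4]
step 3: [2]
step 4: [2, 8]
step 5: [-6]
step 6: [-6, -5]
step 7: [-6, -5, 3]
step 8: [-6, -5, 3, -6]
step 9: [-6, -5, 3, -6, -5]
step 10: [-6, -5, 3, -6, -5, -5]
This matches the record at every step.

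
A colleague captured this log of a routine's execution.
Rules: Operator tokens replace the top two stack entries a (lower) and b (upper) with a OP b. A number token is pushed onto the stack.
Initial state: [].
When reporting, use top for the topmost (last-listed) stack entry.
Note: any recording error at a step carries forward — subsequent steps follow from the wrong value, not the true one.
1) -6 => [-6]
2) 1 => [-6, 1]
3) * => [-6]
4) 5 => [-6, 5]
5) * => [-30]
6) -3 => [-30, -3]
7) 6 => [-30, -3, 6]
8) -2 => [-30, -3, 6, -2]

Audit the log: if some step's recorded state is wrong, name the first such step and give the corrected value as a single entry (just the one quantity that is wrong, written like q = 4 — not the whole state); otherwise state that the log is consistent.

no error

step 1: push -6: top = -6 -> agrees with the log
step 2: push 1: top = 1 -> matches
step 3: -6 * 1 = -6 -> matches
step 4: push 5: top = 5 -> verified
step 5: -6 * 5 = -30 -> no discrepancy
step 6: push -3: top = -3 -> in agreement
step 7: push 6: top = 6 -> in agreement
step 8: push -2: top = -2 -> verified
All steps check out; nothing to correct.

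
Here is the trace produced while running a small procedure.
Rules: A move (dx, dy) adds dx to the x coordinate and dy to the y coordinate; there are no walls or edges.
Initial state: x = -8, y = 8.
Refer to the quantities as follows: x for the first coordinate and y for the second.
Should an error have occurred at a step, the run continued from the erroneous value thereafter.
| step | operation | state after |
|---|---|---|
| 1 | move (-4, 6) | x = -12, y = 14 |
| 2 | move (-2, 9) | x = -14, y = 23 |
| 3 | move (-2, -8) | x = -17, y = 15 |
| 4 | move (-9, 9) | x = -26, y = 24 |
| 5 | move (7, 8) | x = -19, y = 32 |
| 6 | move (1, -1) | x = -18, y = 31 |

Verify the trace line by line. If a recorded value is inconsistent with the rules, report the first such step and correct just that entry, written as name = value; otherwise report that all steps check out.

step 3, x = -16

Step 1: x = -8 + (-4) = -12, y = 8 + (6) = 14 — matches.
Step 2: x = -12 + (-2) = -14, y = 14 + (9) = 23 — in agreement.
Step 3: x = -14 + (-2) = -16, y = 23 + (-8) = 15 — first mismatch against the trace.
First deviation found at step 3; the corrected entry is x = -16.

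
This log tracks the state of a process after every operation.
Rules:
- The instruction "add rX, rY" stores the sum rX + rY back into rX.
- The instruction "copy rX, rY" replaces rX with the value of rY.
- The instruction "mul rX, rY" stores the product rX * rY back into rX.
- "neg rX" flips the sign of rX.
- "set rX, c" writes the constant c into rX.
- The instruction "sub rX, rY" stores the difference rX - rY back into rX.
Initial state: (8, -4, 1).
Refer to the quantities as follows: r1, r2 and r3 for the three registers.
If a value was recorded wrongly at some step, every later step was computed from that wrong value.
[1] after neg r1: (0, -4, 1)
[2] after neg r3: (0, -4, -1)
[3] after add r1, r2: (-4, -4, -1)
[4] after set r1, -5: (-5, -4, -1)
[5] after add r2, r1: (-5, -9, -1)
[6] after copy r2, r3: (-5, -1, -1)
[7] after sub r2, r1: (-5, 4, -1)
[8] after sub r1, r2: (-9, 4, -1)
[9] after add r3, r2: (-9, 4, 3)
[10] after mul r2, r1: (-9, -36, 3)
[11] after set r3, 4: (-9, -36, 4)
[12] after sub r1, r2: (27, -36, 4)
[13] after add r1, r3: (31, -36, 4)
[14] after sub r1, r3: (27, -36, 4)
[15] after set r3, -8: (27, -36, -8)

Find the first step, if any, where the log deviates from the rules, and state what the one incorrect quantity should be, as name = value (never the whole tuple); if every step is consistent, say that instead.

step 1, r1 = -8

1. r1 = -(8) = -8 (the log has a different value)
Step 1 is the first one off; corrected, r1 = -8.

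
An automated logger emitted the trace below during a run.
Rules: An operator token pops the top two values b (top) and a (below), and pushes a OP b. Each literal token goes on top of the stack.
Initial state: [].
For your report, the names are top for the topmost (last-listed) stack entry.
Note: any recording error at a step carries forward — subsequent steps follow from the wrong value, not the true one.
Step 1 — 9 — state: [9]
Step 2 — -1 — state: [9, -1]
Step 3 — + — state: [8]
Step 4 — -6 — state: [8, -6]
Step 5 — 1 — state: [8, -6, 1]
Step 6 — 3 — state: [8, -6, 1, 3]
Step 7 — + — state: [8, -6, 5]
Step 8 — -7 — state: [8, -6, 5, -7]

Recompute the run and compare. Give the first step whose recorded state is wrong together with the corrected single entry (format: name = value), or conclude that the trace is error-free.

Step 1: push 9: top = 9 — matches.
Step 2: push -1: top = -1 — in agreement.
Step 3: 9 + -1 = 8 — consistent with the trace.
Step 4: push -6: top = -6 — checks out.
Step 5: push 1: top = 1 — checks out.
Step 6: push 3: top = 3 — checks out.
Step 7: 1 + 3 = 4 — this is not what the trace shows.
That makes step 7 the first incorrect line — top = 4 is what it should show.

step 7, top = 4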